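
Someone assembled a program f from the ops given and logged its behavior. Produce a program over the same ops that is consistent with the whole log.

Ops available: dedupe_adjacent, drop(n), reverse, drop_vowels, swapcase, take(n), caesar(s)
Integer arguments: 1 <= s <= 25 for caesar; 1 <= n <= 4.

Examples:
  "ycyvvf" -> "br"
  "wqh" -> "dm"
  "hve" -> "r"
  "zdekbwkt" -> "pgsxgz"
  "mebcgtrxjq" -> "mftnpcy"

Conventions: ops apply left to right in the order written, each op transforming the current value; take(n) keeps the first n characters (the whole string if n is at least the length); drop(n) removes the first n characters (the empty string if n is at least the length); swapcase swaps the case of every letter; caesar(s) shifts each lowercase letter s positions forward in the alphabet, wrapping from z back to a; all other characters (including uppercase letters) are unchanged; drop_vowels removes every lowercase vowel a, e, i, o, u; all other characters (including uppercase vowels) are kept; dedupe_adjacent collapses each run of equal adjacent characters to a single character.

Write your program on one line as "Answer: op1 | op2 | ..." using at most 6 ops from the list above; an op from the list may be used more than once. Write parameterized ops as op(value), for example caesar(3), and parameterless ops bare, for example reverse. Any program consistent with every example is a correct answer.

dedupe_adjacent | caesar(18) | caesar(4) | drop_vowels | drop(1) | reverse

Check, running the answer program on each example:
  "ycyvvf" -> "ycyvf" -> "quqnx" -> "uyurb" -> "yrb" -> "rb" -> "br"
  "wqh" -> "wqh" -> "oiz" -> "smd" -> "smd" -> "md" -> "dm"
  "hve" -> "hve" -> "znw" -> "dra" -> "dr" -> "r" -> "r"
  "zdekbwkt" -> "zdekbwkt" -> "rvwctocl" -> "vzagxsgp" -> "vzgxsgp" -> "zgxsgp" -> "pgsxgz"
  "mebcgtrxjq" -> "mebcgtrxjq" -> "ewtuyljpbi" -> "iaxycpntfm" -> "xycpntfm" -> "ycpntfm" -> "mftnpcy"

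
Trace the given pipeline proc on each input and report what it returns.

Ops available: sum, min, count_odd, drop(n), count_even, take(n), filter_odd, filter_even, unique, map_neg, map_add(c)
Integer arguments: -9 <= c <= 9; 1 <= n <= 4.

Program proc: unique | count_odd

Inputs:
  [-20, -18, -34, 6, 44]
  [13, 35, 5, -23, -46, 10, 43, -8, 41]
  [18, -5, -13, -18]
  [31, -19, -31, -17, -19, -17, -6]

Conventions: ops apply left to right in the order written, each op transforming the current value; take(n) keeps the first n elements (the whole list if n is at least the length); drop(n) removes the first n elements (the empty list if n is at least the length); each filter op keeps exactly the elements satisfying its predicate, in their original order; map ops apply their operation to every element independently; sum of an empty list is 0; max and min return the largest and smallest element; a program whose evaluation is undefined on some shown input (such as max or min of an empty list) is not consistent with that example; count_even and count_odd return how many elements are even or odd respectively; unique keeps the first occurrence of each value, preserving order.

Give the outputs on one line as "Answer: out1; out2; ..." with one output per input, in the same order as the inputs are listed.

0; 6; 2; 4

Execution, op by op:
  [-20, -18, -34, 6, 44] -> [-20, -18, -34, 6, 44] -> 0
  [13, 35, 5, -23, -46, 10, 43, -8, 41] -> [13, 35, 5, -23, -46, 10, 43, -8, 41] -> 6
  [18, -5, -13, -18] -> [18, -5, -13, -18] -> 2
  [31, -19, -31, -17, -19, -17, -6] -> [31, -19, -31, -17, -6] -> 4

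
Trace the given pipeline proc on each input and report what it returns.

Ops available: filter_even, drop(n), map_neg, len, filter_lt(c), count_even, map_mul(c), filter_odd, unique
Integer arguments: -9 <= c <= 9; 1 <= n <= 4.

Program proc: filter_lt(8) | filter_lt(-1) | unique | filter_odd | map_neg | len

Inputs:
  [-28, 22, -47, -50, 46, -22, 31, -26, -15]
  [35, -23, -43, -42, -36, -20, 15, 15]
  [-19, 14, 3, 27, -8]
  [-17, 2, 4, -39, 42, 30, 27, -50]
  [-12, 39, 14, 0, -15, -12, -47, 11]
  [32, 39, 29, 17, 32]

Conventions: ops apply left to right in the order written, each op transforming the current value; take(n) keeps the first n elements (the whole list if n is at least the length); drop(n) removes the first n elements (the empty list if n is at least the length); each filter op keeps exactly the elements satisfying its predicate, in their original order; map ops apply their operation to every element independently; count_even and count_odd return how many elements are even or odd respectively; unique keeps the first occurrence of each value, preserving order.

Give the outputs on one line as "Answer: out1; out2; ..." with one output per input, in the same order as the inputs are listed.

Execution, op by op:
  [-28, 22, -47, -50, 46, -22, 31, -26, -15] -> [-28, -47, -50, -22, -26, -15] -> [-28, -47, -50, -22, -26, -15] -> [-28, -47, -50, -22, -26, -15] -> [-47, -15] -> [47, 15] -> 2
  [35, -23, -43, -42, -36, -20, 15, 15] -> [-23, -43, -42, -36, -20] -> [-23, -43, -42, -36, -20] -> [-23, -43, -42, -36, -20] -> [-23, -43] -> [23, 43] -> 2
  [-19, 14, 3, 27, -8] -> [-19, 3, -8] -> [-19, -8] -> [-19, -8] -> [-19] -> [19] -> 1
  [-17, 2, 4, -39, 42, 30, 27, -50] -> [-17, 2, 4, -39, -50] -> [-17, -39, -50] -> [-17, -39, -50] -> [-17, -39] -> [17, 39] -> 2
  [-12, 39, 14, 0, -15, -12, -47, 11] -> [-12, 0, -15, -12, -47] -> [-12, -15, -12, -47] -> [-12, -15, -47] -> [-15, -47] -> [15, 47] -> 2
  [32, 39, 29, 17, 32] -> [] -> [] -> [] -> [] -> [] -> 0

2; 2; 1; 2; 2; 0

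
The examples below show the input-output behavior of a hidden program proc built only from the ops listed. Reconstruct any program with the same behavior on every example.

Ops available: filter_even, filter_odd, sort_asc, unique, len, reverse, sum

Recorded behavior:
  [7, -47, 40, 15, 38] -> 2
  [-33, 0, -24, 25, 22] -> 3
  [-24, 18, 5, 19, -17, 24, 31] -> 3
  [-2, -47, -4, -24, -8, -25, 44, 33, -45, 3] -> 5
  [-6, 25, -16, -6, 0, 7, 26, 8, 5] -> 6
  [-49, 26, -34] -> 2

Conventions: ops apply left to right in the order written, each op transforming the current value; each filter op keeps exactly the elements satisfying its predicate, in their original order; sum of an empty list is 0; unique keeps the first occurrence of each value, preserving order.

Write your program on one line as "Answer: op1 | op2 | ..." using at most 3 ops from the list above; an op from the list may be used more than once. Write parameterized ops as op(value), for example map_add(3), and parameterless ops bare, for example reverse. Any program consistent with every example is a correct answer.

filter_even | reverse | len

Check, running the answer program on each example:
  [7, -47, 40, 15, 38] -> [40, 38] -> [38, 40] -> 2
  [-33, 0, -24, 25, 22] -> [0, -24, 22] -> [22, -24, 0] -> 3
  [-24, 18, 5, 19, -17, 24, 31] -> [-24, 18, 24] -> [24, 18, -24] -> 3
  [-2, -47, -4, -24, -8, -25, 44, 33, -45, 3] -> [-2, -4, -24, -8, 44] -> [44, -8, -24, -4, -2] -> 5
  [-6, 25, -16, -6, 0, 7, 26, 8, 5] -> [-6, -16, -6, 0, 26, 8] -> [8, 26, 0, -6, -16, -6] -> 6
  [-49, 26, -34] -> [26, -34] -> [-34, 26] -> 2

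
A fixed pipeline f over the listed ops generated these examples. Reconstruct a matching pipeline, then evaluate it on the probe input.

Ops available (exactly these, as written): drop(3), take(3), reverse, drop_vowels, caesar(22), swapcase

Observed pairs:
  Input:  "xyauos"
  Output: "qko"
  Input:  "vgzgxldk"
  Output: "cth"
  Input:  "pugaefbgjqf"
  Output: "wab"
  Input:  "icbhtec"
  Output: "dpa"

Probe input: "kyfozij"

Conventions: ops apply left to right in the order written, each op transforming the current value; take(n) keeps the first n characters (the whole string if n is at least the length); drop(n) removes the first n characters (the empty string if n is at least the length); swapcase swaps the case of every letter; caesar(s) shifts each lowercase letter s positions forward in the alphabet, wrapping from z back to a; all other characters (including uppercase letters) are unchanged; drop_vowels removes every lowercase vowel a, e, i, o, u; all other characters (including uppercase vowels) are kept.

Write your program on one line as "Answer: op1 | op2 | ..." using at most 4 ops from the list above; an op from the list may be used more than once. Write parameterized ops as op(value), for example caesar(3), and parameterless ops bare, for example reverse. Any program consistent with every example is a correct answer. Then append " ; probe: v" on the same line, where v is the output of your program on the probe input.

caesar(22) | drop(3) | take(3) ; probe: "kve"

Check, running the answer program on each example:
  "xyauos" -> "tuwqko" -> "qko" -> "qko"
  "vgzgxldk" -> "rcvcthzg" -> "cthzg" -> "cth"
  "pugaefbgjqf" -> "lqcwabxcfmb" -> "wabxcfmb" -> "wab"
  "icbhtec" -> "eyxdpay" -> "dpay" -> "dpa"
  probe: "kyfozij" -> "gubkvef" -> "kvef" -> "kve"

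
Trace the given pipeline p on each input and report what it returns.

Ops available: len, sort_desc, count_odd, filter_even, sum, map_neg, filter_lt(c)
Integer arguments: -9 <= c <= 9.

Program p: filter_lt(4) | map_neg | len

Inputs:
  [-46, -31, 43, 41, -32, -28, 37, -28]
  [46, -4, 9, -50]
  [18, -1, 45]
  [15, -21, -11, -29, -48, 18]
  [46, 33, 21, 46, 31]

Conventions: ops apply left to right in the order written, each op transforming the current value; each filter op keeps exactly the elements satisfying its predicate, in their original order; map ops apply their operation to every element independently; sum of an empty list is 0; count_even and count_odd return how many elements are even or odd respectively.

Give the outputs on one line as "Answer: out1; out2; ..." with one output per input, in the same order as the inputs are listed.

Execution, op by op:
  [-46, -31, 43, 41, -32, -28, 37, -28] -> [-46, -31, -32, -28, -28] -> [46, 31, 32, 28, 28] -> 5
  [46, -4, 9, -50] -> [-4, -50] -> [4, 50] -> 2
  [18, -1, 45] -> [-1] -> [1] -> 1
  [15, -21, -11, -29, -48, 18] -> [-21, -11, -29, -48] -> [21, 11, 29, 48] -> 4
  [46, 33, 21, 46, 31] -> [] -> [] -> 0

5; 2; 1; 4; 0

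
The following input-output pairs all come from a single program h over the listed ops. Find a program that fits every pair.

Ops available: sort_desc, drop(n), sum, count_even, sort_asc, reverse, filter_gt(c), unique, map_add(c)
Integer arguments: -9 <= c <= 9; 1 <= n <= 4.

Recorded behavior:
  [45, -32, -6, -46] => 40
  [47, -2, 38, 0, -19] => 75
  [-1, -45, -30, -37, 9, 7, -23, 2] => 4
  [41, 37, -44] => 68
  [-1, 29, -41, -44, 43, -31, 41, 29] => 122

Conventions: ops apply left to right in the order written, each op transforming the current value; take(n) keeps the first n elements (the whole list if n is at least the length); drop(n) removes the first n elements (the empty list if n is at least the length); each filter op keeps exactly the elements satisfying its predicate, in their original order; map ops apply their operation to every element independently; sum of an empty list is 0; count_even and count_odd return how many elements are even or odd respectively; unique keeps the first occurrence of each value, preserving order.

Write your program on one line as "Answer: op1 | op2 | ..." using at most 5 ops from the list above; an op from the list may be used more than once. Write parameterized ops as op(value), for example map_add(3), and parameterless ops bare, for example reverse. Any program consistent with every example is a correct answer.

reverse | sort_asc | filter_gt(8) | map_add(-5) | sum

Check, running the answer program on each example:
  [45, -32, -6, -46] -> [-46, -6, -32, 45] -> [-46, -32, -6, 45] -> [45] -> [40] -> 40
  [47, -2, 38, 0, -19] -> [-19, 0, 38, -2, 47] -> [-19, -2, 0, 38, 47] -> [38, 47] -> [33, 42] -> 75
  [-1, -45, -30, -37, 9, 7, -23, 2] -> [2, -23, 7, 9, -37, -30, -45, -1] -> [-45, -37, -30, -23, -1, 2, 7, 9] -> [9] -> [4] -> 4
  [41, 37, -44] -> [-44, 37, 41] -> [-44, 37, 41] -> [37, 41] -> [32, 36] -> 68
  [-1, 29, -41, -44, 43, -31, 41, 29] -> [29, 41, -31, 43, -44, -41, 29, -1] -> [-44, -41, -31, -1, 29, 29, 41, 43] -> [29, 29, 41, 43] -> [24, 24, 36, 38] -> 122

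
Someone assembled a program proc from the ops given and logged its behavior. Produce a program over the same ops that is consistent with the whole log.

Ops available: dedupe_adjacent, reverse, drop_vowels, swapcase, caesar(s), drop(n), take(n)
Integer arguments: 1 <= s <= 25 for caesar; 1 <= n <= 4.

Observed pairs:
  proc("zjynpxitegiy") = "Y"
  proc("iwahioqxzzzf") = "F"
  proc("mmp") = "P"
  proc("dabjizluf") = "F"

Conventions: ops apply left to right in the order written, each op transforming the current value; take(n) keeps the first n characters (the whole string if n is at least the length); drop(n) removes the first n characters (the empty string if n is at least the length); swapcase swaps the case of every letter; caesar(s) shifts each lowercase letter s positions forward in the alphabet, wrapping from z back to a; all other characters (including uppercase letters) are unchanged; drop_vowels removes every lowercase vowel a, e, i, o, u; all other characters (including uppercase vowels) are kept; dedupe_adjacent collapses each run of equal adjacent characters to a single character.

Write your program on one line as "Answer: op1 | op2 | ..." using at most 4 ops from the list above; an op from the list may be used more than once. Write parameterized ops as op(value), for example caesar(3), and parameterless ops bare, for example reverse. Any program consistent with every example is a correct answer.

swapcase | reverse | take(1)

Check, running the answer program on each example:
  "zjynpxitegiy" -> "ZJYNPXITEGIY" -> "YIGETIXPNYJZ" -> "Y"
  "iwahioqxzzzf" -> "IWAHIOQXZZZF" -> "FZZZXQOIHAWI" -> "F"
  "mmp" -> "MMP" -> "PMM" -> "P"
  "dabjizluf" -> "DABJIZLUF" -> "FULZIJBAD" -> "F"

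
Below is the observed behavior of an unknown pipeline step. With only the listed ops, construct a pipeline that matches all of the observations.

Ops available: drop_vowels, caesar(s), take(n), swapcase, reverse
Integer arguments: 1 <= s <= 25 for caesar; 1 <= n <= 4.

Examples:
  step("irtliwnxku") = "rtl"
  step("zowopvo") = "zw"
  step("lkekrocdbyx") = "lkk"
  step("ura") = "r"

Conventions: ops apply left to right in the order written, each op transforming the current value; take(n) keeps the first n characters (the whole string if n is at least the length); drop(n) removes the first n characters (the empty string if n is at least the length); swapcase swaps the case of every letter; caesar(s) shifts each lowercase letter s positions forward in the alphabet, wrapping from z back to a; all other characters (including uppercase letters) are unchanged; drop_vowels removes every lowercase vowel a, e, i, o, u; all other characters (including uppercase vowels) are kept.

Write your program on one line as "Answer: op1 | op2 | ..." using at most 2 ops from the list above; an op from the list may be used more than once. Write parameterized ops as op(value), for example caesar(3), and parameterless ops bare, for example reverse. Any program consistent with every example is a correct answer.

take(4) | drop_vowels

Check, running the answer program on each example:
  "irtliwnxku" -> "irtl" -> "rtl"
  "zowopvo" -> "zowo" -> "zw"
  "lkekrocdbyx" -> "lkek" -> "lkk"
  "ura" -> "ura" -> "r"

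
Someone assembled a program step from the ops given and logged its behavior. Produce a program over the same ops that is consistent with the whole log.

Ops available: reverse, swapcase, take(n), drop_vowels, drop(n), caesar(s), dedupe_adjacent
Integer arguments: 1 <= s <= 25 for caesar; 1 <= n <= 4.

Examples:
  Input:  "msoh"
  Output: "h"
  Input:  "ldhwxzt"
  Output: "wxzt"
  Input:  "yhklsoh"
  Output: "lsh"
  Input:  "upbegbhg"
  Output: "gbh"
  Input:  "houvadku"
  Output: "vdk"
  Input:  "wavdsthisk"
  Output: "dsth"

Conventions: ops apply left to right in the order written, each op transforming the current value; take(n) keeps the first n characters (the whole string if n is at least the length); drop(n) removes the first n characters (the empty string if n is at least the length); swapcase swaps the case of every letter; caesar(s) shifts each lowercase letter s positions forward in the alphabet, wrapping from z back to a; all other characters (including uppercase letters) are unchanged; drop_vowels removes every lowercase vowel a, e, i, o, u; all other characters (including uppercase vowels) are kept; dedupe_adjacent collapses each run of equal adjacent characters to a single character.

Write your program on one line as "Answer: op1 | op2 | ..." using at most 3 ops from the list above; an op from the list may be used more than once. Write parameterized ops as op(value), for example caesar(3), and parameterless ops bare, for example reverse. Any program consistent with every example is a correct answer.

drop(3) | take(4) | drop_vowels

Check, running the answer program on each example:
  "msoh" -> "h" -> "h" -> "h"
  "ldhwxzt" -> "wxzt" -> "wxzt" -> "wxzt"
  "yhklsoh" -> "lsoh" -> "lsoh" -> "lsh"
  "upbegbhg" -> "egbhg" -> "egbh" -> "gbh"
  "houvadku" -> "vadku" -> "vadk" -> "vdk"
  "wavdsthisk" -> "dsthisk" -> "dsth" -> "dsth"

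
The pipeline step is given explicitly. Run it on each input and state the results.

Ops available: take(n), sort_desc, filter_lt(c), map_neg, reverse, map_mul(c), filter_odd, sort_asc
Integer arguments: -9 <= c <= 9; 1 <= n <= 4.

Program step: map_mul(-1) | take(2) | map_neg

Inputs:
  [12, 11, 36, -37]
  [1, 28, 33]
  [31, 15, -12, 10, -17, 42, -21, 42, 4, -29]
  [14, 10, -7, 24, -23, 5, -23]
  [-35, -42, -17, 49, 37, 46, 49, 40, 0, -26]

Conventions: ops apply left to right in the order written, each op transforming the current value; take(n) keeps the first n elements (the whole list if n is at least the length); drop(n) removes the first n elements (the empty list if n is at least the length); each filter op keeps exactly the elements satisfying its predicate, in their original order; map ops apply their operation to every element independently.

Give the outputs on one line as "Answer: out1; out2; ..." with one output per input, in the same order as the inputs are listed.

[12, 11]; [1, 28]; [31, 15]; [14, 10]; [-35, -42]

Execution, op by op:
  [12, 11, 36, -37] -> [-12, -11, -36, 37] -> [-12, -11] -> [12, 11]
  [1, 28, 33] -> [-1, -28, -33] -> [-1, -28] -> [1, 28]
  [31, 15, -12, 10, -17, 42, -21, 42, 4, -29] -> [-31, -15, 12, -10, 17, -42, 21, -42, -4, 29] -> [-31, -15] -> [31, 15]
  [14, 10, -7, 24, -23, 5, -23] -> [-14, -10, 7, -24, 23, -5, 23] -> [-14, -10] -> [14, 10]
  [-35, -42, -17, 49, 37, 46, 49, 40, 0, -26] -> [35, 42, 17, -49, -37, -46, -49, -40, 0, 26] -> [35, 42] -> [-35, -42]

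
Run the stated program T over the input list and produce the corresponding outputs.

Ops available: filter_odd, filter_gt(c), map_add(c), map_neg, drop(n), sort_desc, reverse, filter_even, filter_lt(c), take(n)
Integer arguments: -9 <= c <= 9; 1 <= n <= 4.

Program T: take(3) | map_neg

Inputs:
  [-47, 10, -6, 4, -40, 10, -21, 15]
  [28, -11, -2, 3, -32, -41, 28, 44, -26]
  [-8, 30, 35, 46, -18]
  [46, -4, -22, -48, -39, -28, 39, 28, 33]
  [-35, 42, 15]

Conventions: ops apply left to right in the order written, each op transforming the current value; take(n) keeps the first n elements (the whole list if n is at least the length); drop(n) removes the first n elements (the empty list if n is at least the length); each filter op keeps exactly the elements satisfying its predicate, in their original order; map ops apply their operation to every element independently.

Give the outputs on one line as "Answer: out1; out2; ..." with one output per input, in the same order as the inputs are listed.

[47, -10, 6]; [-28, 11, 2]; [8, -30, -35]; [-46, 4, 22]; [35, -42, -15]

Execution, op by op:
  [-47, 10, -6, 4, -40, 10, -21, 15] -> [-47, 10, -6] -> [47, -10, 6]
  [28, -11, -2, 3, -32, -41, 28, 44, -26] -> [28, -11, -2] -> [-28, 11, 2]
  [-8, 30, 35, 46, -18] -> [-8, 30, 35] -> [8, -30, -35]
  [46, -4, -22, -48, -39, -28, 39, 28, 33] -> [46, -4, -22] -> [-46, 4, 22]
  [-35, 42, 15] -> [-35, 42, 15] -> [35, -42, -15]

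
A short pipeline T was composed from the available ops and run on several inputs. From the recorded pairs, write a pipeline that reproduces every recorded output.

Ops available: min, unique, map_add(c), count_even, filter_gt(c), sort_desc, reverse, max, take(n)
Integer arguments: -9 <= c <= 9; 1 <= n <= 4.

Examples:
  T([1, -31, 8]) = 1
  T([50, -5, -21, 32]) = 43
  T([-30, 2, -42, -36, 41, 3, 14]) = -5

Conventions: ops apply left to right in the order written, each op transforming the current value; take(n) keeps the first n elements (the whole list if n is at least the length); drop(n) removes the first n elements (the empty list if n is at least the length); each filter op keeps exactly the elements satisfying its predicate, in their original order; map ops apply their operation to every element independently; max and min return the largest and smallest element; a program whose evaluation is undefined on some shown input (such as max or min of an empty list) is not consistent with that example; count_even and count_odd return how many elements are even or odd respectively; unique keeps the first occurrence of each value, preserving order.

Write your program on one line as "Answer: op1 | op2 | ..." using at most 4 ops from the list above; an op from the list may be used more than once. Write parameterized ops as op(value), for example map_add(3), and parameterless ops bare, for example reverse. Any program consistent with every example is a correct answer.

take(3) | map_add(-7) | reverse | max

Check, running the answer program on each example:
  [1, -31, 8] -> [1, -31, 8] -> [-6, -38, 1] -> [1, -38, -6] -> 1
  [50, -5, -21, 32] -> [50, -5, -21] -> [43, -12, -28] -> [-28, -12, 43] -> 43
  [-30, 2, -42, -36, 41, 3, 14] -> [-30, 2, -42] -> [-37, -5, -49] -> [-49, -5, -37] -> -5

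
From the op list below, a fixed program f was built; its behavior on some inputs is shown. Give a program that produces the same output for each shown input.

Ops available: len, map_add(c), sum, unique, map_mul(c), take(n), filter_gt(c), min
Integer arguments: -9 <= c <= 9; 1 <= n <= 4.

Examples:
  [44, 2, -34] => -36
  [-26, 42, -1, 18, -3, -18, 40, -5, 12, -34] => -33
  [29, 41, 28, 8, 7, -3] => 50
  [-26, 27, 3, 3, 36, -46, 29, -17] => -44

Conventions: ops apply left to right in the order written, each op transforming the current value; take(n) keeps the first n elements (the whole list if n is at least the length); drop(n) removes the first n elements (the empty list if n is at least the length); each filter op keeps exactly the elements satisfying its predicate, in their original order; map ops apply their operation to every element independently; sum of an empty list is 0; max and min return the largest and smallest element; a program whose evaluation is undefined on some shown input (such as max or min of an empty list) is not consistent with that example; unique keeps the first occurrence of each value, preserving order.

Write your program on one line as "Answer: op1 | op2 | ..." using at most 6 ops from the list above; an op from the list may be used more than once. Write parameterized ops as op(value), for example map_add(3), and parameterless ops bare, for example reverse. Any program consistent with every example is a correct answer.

unique | map_add(-8) | take(3) | map_add(-8) | sum

Check, running the answer program on each example:
  [44, 2, -34] -> [44, 2, -34] -> [36, -6, -42] -> [36, -6, -42] -> [28, -14, -50] -> -36
  [-26, 42, -1, 18, -3, -18, 40, -5, 12, -34] -> [-26, 42, -1, 18, -3, -18, 40, -5, 12, -34] -> [-34, 34, -9, 10, -11, -26, 32, -13, 4, -42] -> [-34, 34, -9] -> [-42, 26, -17] -> -33
  [29, 41, 28, 8, 7, -3] -> [29, 41, 28, 8, 7, -3] -> [21, 33, 20, 0, -1, -11] -> [21, 33, 20] -> [13, 25, 12] -> 50
  [-26, 27, 3, 3, 36, -46, 29, -17] -> [-26, 27, 3, 36, -46, 29, -17] -> [-34, 19, -5, 28, -54, 21, -25] -> [-34, 19, -5] -> [-42, 11, -13] -> -44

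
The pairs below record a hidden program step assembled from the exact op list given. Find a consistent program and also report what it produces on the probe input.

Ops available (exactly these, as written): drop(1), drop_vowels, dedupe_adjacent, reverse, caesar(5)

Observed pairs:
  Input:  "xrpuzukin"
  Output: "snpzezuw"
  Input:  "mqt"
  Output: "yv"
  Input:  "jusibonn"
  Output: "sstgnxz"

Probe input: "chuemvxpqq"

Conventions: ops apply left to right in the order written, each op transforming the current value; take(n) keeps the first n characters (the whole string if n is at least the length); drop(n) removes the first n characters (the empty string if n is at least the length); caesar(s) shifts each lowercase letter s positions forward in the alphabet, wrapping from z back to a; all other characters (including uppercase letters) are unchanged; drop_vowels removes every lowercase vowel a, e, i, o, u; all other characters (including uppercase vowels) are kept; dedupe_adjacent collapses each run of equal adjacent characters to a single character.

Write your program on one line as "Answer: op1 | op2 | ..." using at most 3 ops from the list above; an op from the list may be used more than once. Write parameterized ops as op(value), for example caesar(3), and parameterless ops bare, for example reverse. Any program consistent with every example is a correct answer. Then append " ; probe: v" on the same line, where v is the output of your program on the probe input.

drop(1) | caesar(5) | reverse ; probe: "vvucarjzm"

Check, running the answer program on each example:
  "xrpuzukin" -> "rpuzukin" -> "wuzezpns" -> "snpzezuw"
  "mqt" -> "qt" -> "vy" -> "yv"
  "jusibonn" -> "usibonn" -> "zxngtss" -> "sstgnxz"
  probe: "chuemvxpqq" -> "huemvxpqq" -> "mzjracuvv" -> "vvucarjzm"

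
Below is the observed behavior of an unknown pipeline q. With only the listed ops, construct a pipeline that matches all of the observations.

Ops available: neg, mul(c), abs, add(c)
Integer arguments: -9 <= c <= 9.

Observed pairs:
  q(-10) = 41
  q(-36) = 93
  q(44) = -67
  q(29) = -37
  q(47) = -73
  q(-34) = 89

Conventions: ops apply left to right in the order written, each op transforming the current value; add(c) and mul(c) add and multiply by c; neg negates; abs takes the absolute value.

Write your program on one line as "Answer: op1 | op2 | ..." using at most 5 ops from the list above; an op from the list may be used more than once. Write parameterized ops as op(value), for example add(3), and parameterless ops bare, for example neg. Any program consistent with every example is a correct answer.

add(-9) | mul(2) | add(4) | add(-7) | neg

Check, running the answer program on each example:
  -10 -> -19 -> -38 -> -34 -> -41 -> 41
  -36 -> -45 -> -90 -> -86 -> -93 -> 93
  44 -> 35 -> 70 -> 74 -> 67 -> -67
  29 -> 20 -> 40 -> 44 -> 37 -> -37
  47 -> 38 -> 76 -> 80 -> 73 -> -73
  -34 -> -43 -> -86 -> -82 -> -89 -> 89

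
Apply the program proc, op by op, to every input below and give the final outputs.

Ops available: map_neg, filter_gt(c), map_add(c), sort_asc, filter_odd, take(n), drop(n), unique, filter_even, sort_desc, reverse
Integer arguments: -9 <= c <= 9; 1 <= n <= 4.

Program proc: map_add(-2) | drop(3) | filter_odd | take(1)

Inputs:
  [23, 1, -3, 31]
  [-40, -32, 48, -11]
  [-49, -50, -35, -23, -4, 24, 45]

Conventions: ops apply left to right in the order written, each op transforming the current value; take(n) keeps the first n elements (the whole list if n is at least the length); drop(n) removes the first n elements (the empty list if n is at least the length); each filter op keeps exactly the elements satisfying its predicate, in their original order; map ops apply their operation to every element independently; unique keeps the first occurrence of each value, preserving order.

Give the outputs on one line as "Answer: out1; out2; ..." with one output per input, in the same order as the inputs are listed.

Execution, op by op:
  [23, 1, -3, 31] -> [21, -1, -5, 29] -> [29] -> [29] -> [29]
  [-40, -32, 48, -11] -> [-42, -34, 46, -13] -> [-13] -> [-13] -> [-13]
  [-49, -50, -35, -23, -4, 24, 45] -> [-51, -52, -37, -25, -6, 22, 43] -> [-25, -6, 22, 43] -> [-25, 43] -> [-25]

[29]; [-13]; [-25]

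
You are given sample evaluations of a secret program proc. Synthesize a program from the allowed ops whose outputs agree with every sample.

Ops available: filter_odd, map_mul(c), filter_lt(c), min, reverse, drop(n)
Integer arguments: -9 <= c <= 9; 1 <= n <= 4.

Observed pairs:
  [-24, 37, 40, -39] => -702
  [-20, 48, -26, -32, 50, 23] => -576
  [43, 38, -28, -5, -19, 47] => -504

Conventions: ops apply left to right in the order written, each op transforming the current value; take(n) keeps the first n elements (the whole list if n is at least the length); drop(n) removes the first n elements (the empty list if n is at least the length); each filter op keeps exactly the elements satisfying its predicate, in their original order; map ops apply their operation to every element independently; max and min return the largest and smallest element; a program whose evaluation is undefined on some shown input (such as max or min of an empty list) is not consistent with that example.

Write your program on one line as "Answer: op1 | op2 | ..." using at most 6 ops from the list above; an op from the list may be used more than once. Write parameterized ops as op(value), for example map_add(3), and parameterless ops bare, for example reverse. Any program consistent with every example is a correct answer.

drop(1) | map_mul(6) | map_mul(3) | reverse | filter_lt(9) | min

Check, running the answer program on each example:
  [-24, 37, 40, -39] -> [37, 40, -39] -> [222, 240, -234] -> [666, 720, -702] -> [-702, 720, 666] -> [-702] -> -702
  [-20, 48, -26, -32, 50, 23] -> [48, -26, -32, 50, 23] -> [288, -156, -192, 300, 138] -> [864, -468, -576, 900, 414] -> [414, 900, -576, -468, 864] -> [-576, -468] -> -576
  [43, 38, -28, -5, -19, 47] -> [38, -28, -5, -19, 47] -> [228, -168, -30, -114, 282] -> [684, -504, -90, -342, 846] -> [846, -342, -90, -504, 684] -> [-342, -90, -504] -> -504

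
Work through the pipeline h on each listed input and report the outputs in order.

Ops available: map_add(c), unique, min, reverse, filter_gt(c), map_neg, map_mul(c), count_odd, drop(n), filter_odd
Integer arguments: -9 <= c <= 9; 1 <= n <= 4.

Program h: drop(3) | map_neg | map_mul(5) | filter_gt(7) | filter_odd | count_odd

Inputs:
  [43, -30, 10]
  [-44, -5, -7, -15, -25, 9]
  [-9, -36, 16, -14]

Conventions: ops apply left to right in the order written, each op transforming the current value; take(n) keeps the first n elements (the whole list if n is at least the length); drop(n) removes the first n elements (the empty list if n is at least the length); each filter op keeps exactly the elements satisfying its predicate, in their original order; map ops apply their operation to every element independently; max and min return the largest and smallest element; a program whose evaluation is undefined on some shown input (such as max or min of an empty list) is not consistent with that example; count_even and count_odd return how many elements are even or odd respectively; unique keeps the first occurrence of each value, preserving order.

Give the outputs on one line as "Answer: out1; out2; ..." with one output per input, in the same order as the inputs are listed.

Execution, op by op:
  [43, -30, 10] -> [] -> [] -> [] -> [] -> [] -> 0
  [-44, -5, -7, -15, -25, 9] -> [-15, -25, 9] -> [15, 25, -9] -> [75, 125, -45] -> [75, 125] -> [75, 125] -> 2
  [-9, -36, 16, -14] -> [-14] -> [14] -> [70] -> [70] -> [] -> 0

0; 2; 0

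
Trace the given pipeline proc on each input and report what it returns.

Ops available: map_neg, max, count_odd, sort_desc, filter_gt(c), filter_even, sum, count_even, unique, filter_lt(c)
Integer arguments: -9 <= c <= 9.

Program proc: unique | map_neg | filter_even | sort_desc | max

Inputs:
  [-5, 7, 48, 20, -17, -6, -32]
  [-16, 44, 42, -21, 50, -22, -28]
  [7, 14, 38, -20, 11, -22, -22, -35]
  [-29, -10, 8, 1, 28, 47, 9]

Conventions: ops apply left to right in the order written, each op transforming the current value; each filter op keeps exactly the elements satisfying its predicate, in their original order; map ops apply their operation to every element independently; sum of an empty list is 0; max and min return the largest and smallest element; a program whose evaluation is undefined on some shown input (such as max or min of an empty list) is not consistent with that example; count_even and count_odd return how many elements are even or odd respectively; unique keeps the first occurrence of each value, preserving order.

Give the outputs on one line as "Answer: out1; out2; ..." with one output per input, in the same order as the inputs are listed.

32; 28; 22; 10

Execution, op by op:
  [-5, 7, 48, 20, -17, -6, -32] -> [-5, 7, 48, 20, -17, -6, -32] -> [5, -7, -48, -20, 17, 6, 32] -> [-48, -20, 6, 32] -> [32, 6, -20, -48] -> 32
  [-16, 44, 42, -21, 50, -22, -28] -> [-16, 44, 42, -21, 50, -22, -28] -> [16, -44, -42, 21, -50, 22, 28] -> [16, -44, -42, -50, 22, 28] -> [28, 22, 16, -42, -44, -50] -> 28
  [7, 14, 38, -20, 11, -22, -22, -35] -> [7, 14, 38, -20, 11, -22, -35] -> [-7, -14, -38, 20, -11, 22, 35] -> [-14, -38, 20, 22] -> [22, 20, -14, -38] -> 22
  [-29, -10, 8, 1, 28, 47, 9] -> [-29, -10, 8, 1, 28, 47, 9] -> [29, 10, -8, -1, -28, -47, -9] -> [10, -8, -28] -> [10, -8, -28] -> 10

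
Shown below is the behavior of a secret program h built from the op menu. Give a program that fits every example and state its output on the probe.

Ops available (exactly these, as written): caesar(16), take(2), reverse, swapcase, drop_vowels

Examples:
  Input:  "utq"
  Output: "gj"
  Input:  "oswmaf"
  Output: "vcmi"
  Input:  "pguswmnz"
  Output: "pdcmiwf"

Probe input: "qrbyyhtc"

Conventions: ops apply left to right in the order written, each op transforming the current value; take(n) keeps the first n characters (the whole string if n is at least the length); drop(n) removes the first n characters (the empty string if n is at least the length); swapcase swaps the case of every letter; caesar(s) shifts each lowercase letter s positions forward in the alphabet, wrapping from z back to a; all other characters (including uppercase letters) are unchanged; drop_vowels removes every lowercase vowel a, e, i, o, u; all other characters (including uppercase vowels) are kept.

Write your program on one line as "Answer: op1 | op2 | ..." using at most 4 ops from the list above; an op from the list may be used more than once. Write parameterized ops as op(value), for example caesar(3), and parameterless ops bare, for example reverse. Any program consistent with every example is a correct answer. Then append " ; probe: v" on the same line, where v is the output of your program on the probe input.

reverse | drop_vowels | caesar(16) ; probe: "sjxoorhg"

Check, running the answer program on each example:
  "utq" -> "qtu" -> "qt" -> "gj"
  "oswmaf" -> "famwso" -> "fmws" -> "vcmi"
  "pguswmnz" -> "znmwsugp" -> "znmwsgp" -> "pdcmiwf"
  probe: "qrbyyhtc" -> "cthyybrq" -> "cthyybrq" -> "sjxoorhg"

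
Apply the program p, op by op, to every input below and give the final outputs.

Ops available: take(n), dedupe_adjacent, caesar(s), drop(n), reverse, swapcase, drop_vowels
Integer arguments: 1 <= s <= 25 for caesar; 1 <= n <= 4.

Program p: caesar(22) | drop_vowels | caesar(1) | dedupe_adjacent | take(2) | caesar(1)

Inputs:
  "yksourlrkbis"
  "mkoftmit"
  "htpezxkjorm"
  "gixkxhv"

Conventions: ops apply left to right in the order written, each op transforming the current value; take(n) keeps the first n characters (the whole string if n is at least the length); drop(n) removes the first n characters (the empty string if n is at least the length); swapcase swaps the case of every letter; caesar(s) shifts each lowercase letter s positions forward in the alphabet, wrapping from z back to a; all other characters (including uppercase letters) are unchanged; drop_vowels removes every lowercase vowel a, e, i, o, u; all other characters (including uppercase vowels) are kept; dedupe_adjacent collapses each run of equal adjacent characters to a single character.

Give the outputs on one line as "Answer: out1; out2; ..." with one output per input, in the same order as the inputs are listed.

Execution, op by op:
  "yksourlrkbis" -> "ugokqnhngxeo" -> "gkqnhngx" -> "hlroiohy" -> "hlroiohy" -> "hl" -> "im"
  "mkoftmit" -> "igkbpiep" -> "gkbpp" -> "hlcqq" -> "hlcq" -> "hl" -> "im"
  "htpezxkjorm" -> "dplavtgfkni" -> "dplvtgfkn" -> "eqmwuhglo" -> "eqmwuhglo" -> "eq" -> "fr"
  "gixkxhv" -> "cetgtdr" -> "ctgtdr" -> "duhues" -> "duhues" -> "du" -> "ev"

"im"; "im"; "fr"; "ev"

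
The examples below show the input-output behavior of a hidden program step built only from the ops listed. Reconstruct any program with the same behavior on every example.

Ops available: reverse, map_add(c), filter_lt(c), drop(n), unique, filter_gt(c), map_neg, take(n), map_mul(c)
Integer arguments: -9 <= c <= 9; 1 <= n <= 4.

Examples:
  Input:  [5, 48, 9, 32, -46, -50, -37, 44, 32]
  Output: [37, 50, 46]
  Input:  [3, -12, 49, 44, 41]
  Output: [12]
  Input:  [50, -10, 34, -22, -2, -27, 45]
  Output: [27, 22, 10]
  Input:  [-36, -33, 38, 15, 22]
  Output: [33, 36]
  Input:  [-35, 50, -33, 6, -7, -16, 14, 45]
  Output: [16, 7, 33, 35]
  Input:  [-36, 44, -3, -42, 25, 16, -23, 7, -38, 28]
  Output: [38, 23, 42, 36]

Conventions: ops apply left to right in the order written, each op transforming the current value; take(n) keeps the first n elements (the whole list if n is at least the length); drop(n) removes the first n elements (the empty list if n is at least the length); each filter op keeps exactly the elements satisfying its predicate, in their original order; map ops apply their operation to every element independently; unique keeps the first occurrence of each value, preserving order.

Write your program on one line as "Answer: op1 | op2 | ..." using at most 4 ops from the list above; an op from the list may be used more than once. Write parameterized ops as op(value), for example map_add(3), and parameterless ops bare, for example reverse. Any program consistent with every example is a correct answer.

reverse | map_neg | filter_gt(6)

Check, running the answer program on each example:
  [5, 48, 9, 32, -46, -50, -37, 44, 32] -> [32, 44, -37, -50, -46, 32, 9, 48, 5] -> [-32, -44, 37, 50, 46, -32, -9, -48, -5] -> [37, 50, 46]
  [3, -12, 49, 44, 41] -> [41, 44, 49, -12, 3] -> [-41, -44, -49, 12, -3] -> [12]
  [50, -10, 34, -22, -2, -27, 45] -> [45, -27, -2, -22, 34, -10, 50] -> [-45, 27, 2, 22, -34, 10, -50] -> [27, 22, 10]
  [-36, -33, 38, 15, 22] -> [22, 15, 38, -33, -36] -> [-22, -15, -38, 33, 36] -> [33, 36]
  [-35, 50, -33, 6, -7, -16, 14, 45] -> [45, 14, -16, -7, 6, -33, 50, -35] -> [-45, -14, 16, 7, -6, 33, -50, 35] -> [16, 7, 33, 35]
  [-36, 44, -3, -42, 25, 16, -23, 7, -38, 28] -> [28, -38, 7, -23, 16, 25, -42, -3, 44, -36] -> [-28, 38, -7, 23, -16, -25, 42, 3, -44, 36] -> [38, 23, 42, 36]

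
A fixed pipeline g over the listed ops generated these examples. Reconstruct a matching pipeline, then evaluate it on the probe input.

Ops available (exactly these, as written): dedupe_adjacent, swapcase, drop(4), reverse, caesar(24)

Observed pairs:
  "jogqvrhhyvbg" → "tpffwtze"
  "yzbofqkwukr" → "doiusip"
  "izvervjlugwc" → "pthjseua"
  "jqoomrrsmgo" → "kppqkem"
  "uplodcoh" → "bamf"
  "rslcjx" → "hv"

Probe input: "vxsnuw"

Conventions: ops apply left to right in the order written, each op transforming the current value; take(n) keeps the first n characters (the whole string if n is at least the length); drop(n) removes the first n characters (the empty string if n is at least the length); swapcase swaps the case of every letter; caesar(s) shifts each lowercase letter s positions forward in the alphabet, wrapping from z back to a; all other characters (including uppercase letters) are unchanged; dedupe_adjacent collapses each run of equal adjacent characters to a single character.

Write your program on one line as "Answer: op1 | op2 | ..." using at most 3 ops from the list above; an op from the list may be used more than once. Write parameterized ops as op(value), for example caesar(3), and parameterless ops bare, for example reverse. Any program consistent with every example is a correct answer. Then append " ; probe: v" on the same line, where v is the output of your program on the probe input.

drop(4) | caesar(24) ; probe: "su"

Check, running the answer program on each example:
  "jogqvrhhyvbg" -> "vrhhyvbg" -> "tpffwtze"
  "yzbofqkwukr" -> "fqkwukr" -> "doiusip"
  "izvervjlugwc" -> "rvjlugwc" -> "pthjseua"
  "jqoomrrsmgo" -> "mrrsmgo" -> "kppqkem"
  "uplodcoh" -> "dcoh" -> "bamf"
  "rslcjx" -> "jx" -> "hv"
  probe: "vxsnuw" -> "uw" -> "su"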